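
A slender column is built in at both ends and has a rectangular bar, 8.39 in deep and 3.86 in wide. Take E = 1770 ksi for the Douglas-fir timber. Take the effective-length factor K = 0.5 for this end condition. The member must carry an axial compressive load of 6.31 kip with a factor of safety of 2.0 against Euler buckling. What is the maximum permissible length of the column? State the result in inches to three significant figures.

L_max ≈ 472 in

Buckling occurs about the weak axis: I_min = h·b³/12 with b = 3.86 in (the shorter side).
I_min = 8.39×3.86³/12 = 40.21 in⁴
Required critical load P_cr = n·P = 2.0 × 6.31 = 12.62 kip = 1.262×10^4 lb
From P_cr = π²EI/(K·L)²:  L = (1/K)·√(π²EI/P_cr) = (1/0.5)·√(π²×1.77×10^6×40.21/1.262×10^4)
L = 472 in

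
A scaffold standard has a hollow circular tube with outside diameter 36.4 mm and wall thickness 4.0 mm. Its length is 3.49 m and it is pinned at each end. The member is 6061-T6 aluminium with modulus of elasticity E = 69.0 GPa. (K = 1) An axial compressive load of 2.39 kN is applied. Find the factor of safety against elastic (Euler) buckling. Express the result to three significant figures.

n ≈ 1.27

Inner diameter d_i = 36.4 − 2×4.0 = 28.40 mm
I = π(d_o⁴ − d_i⁴)/64 = π(36.4⁴ − 28.40⁴)/64 = 5.424×10^4 mm⁴
I = 5.424×10^4 mm⁴ = 5.424×10^-8 m⁴
Effective length L_e = K·L = 1 × 3.49 = 3.490 m
P_cr = π²EI / L_e² = π² × 69.0×10⁹ × 5.424×10^-8 / 3.490² = 3.033×10^3 N
Factor of safety n = P_cr / P = 3.0326 / 2.39 = 1.27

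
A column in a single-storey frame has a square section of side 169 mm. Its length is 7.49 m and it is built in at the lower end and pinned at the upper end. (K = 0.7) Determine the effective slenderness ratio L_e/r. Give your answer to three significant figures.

λ ≈ 107

I = a⁴/12 = 169⁴/12 = 6.798×10^7 mm⁴
A = 2.856×10^4 mm²;  r_min = √(I/A) = √(6.798×10^7/2.856×10^4) = 48.79 mm
L_e = K·L = 0.7 × 7.49 m = 5.243 m = 5243.0 mm
λ = L_e / r_min = 5243.0 / 48.79 = 107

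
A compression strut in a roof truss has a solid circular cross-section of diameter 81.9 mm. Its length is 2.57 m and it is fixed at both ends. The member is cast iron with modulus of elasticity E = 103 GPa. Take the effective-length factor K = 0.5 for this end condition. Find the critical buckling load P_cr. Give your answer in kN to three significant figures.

I = πd⁴/64 = π×81.9⁴/64 = 2.209×10^6 mm⁴
I = 2.209×10^6 mm⁴ = 2.209×10^-6 m⁴
Effective length L_e = K·L = 0.5 × 2.57 = 1.285 m
P_cr = π²EI / L_e² = π² × 103×10⁹ × 2.209×10^-6 / 1.285² = 1.360×10^6 N

P_cr ≈ 1360 kN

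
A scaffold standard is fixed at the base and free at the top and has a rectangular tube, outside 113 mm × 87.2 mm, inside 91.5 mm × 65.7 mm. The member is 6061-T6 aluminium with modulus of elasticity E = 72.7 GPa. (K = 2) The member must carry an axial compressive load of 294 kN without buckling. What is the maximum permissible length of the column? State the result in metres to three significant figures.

Weak-axis I_min = (h_o·b_o³ − h_i·b_i³)/12 with b_o = 87.2, b_i = 65.70 mm (shorter outer/inner sides).
I_min = (113×87.2³ − 91.50×65.70³)/12 = 4.081×10^6 mm⁴
I = 4.081×10^-6 m⁴
At the buckling limit P_cr = P = 2.940×10^5 N
From P_cr = π²EI/(K·L)²:  L = (1/K)·√(π²EI/P_cr) = (1/2)·√(π²×7.27×10^10×4.081×10^-6/2.940×10^5)
L = 1.58 m

L_max ≈ 1.58 m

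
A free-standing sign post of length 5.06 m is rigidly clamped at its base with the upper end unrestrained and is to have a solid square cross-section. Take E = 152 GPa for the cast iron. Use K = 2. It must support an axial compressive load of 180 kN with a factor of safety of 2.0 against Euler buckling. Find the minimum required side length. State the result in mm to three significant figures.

a ≈ 131 mm

Required P_cr = n·P = 2.0 × 180 = 360.0 kN
L_e = K·L = 2 × 5.06 = 10.12 m
Required I = P_cr·L_e²/(π²E) = 3.600×10^5 × 10.12² / (π² × 1.52×10^11) = 2.458×10^-5 m⁴
I_req = 2.458×10^7 mm⁴
Solid square: I = a⁴/12  ⇒  a = (12I)^(1/4) = (12×2.458×10^7)^(1/4) = 131 mm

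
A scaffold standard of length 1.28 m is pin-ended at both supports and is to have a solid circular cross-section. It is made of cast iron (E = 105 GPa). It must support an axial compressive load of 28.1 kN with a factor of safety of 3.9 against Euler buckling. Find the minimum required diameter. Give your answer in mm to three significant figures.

d ≈ 43.3 mm

Required P_cr = n·P = 3.9 × 28.1 = 109.6 kN
L_e = K·L = 1 × 1.28 = 1.280 m
Required I = P_cr·L_e²/(π²E) = 1.096×10^5 × 1.280² / (π² × 1.05×10^11) = 1.733×10^-7 m⁴
I_req = 1.733×10^5 mm⁴
Solid circle: I = πd⁴/64  ⇒  d = (64I/π)^(1/4) = (64×1.733×10^5/π)^(1/4) = 43.3 mm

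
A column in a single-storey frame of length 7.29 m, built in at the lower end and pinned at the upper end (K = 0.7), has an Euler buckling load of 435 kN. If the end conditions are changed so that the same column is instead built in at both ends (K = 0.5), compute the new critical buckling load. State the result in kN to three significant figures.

P_cr ≈ 853 kN

P_cr ∝ 1/K², so P_cr,new = P_cr,old × (K_old/K_new)² = 435 × (0.7/0.5)²
= 435 × 1.960 = 853 kN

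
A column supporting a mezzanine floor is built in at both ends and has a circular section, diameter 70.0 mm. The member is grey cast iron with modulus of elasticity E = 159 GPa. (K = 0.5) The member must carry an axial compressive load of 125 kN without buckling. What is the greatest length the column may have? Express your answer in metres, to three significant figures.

L_max ≈ 7.69 m

I = πd⁴/64 = π×70.0⁴/64 = 1.179×10^6 mm⁴
I = 1.179×10^-6 m⁴
At the buckling limit P_cr = P = 1.250×10^5 N
From P_cr = π²EI/(K·L)²:  L = (1/K)·√(π²EI/P_cr) = (1/0.5)·√(π²×1.59×10^11×1.179×10^-6/1.250×10^5)
L = 7.69 m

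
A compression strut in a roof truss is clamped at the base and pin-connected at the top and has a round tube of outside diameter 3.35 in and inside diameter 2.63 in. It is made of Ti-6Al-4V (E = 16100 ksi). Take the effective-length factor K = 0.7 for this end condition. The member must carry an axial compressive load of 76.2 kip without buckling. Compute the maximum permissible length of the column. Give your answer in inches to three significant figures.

d_o = 3.35 in, d_i = 2.63 in
I = π(d_o⁴ − d_i⁴)/64 = π(3.35⁴ − 2.630⁴)/64 = 3.834 in⁴
At the buckling limit P_cr = P = 7.620×10^4 lb
From P_cr = π²EI/(K·L)²:  L = (1/K)·√(π²EI/P_cr) = (1/0.7)·√(π²×1.61×10^7×3.834/7.620×10^4)
L = 128 in

L_max ≈ 128 in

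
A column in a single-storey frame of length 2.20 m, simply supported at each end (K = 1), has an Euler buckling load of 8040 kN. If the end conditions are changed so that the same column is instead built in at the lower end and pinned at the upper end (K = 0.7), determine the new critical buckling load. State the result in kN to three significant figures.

P_cr ≈ 16400 kN

P_cr ∝ 1/K², so P_cr,new = P_cr,old × (K_old/K_new)² = 8040 × (1/0.7)²
= 8040 × 2.041 = 16400 kN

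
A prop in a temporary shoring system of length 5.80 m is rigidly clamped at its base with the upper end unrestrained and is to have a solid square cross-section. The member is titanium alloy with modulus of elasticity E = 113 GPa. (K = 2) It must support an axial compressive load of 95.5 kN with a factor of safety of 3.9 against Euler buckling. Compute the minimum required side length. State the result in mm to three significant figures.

a ≈ 152 mm

Required P_cr = n·P = 3.9 × 95.5 = 372.4 kN
L_e = K·L = 2 × 5.80 = 11.60 m
Required I = P_cr·L_e²/(π²E) = 3.724×10^5 × 11.60² / (π² × 1.13×10^11) = 4.494×10^-5 m⁴
I_req = 4.494×10^7 mm⁴
Solid square: I = a⁴/12  ⇒  a = (12I)^(1/4) = (12×4.494×10^7)^(1/4) = 152 mm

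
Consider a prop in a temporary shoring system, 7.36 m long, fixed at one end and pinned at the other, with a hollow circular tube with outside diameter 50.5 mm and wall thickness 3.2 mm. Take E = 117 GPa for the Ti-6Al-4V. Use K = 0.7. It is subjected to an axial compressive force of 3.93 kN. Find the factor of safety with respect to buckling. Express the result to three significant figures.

Inner diameter d_i = 50.5 − 2×3.2 = 44.10 mm
I = π(d_o⁴ − d_i⁴)/64 = π(50.5⁴ − 44.10⁴)/64 = 1.336×10^5 mm⁴
I = 1.336×10^5 mm⁴ = 1.336×10^-7 m⁴
Effective length L_e = K·L = 0.7 × 7.36 = 5.152 m
P_cr = π²EI / L_e² = π² × 117×10⁹ × 1.336×10^-7 / 5.152² = 5.812×10^3 N
Factor of safety n = P_cr / P = 5.8118 / 3.93 = 1.48

n ≈ 1.48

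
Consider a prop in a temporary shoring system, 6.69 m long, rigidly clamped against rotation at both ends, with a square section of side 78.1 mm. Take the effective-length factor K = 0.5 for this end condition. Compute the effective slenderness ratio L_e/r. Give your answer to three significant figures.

λ ≈ 148

For a square r = a/√12 = 78.1/√12 = 22.55 mm
L_e = K·L = 0.5 × 6.69 m = 3.345 m = 3345.0 mm
λ = L_e / r_min = 3345.0 / 22.55 = 148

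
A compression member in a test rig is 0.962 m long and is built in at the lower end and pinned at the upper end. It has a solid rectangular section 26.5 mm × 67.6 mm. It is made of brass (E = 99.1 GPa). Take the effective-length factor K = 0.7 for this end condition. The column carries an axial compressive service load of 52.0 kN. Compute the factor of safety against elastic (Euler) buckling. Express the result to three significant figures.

Buckling occurs about the weak axis: I_min = h·b³/12 with b = 26.5 mm (the shorter side).
I_min = 67.6×26.5³/12 = 1.048×10^5 mm⁴
I = 1.048×10^5 mm⁴ = 1.048×10^-7 m⁴
Effective length L_e = K·L = 0.7 × 0.962 = 0.6734 m
P_cr = π²EI / L_e² = π² × 99.1×10⁹ × 1.048×10^-7 / 0.6734² = 2.261×10^5 N
Factor of safety n = P_cr / P = 226.12 / 52.0 = 4.35

n ≈ 4.35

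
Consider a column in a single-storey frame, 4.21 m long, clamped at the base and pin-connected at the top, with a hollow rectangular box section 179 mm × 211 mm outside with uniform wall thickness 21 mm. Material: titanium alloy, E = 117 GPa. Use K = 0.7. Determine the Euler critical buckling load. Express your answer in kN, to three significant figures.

P_cr ≈ 8590 kN

Inner dimensions: h_i = 211 − 2×21 = 169.0 mm, b_i = 179 − 2×21 = 137.0 mm
Weak-axis I_min = (h_o·b_o³ − h_i·b_i³)/12 with b_o = 179, b_i = 137.0 mm (shorter outer/inner sides).
I_min = (211×179³ − 169.0×137.0³)/12 = 6.463×10^7 mm⁴
I = 6.463×10^7 mm⁴ = 6.463×10^-5 m⁴
Effective length L_e = K·L = 0.7 × 4.21 = 2.947 m
P_cr = π²EI / L_e² = π² × 117×10⁹ × 6.463×10^-5 / 2.947² = 8.594×10^6 N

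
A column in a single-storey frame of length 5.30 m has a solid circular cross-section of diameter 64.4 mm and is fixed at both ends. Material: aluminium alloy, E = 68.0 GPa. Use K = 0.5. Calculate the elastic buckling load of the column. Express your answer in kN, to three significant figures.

I = πd⁴/64 = π×64.4⁴/64 = 8.443×10^5 mm⁴
I = 8.443×10^5 mm⁴ = 8.443×10^-7 m⁴
Effective length L_e = K·L = 0.5 × 5.30 = 2.650 m
P_cr = π²EI / L_e² = π² × 68.0×10⁹ × 8.443×10^-7 / 2.650² = 8.069×10^4 N

P_cr ≈ 80.7 kN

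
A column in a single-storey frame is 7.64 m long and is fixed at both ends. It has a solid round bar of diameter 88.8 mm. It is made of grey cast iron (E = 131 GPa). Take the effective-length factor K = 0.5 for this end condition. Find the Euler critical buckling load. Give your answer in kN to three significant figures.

I = πd⁴/64 = π×88.8⁴/64 = 3.052×10^6 mm⁴
I = 3.052×10^6 mm⁴ = 3.052×10^-6 m⁴
Effective length L_e = K·L = 0.5 × 7.64 = 3.820 m
P_cr = π²EI / L_e² = π² × 131×10⁹ × 3.052×10^-6 / 3.820² = 2.704×10^5 N

P_cr ≈ 270 kN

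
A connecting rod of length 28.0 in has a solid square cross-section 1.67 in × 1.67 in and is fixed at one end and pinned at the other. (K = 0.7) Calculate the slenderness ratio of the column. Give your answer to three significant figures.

λ ≈ 40.7

For a square r = a/√12 = 1.67/√12 = 0.4821 in
L_e = K·L = 0.7 × 28.0 = 19.60 in
λ = L_e / r_min = 19.600 / 0.4821 = 40.7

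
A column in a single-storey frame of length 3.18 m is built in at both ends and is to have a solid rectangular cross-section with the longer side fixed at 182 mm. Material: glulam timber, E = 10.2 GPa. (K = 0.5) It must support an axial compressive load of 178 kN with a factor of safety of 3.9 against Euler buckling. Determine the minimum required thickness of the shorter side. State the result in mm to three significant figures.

Required P_cr = n·P = 3.9 × 178 = 694.2 kN
L_e = K·L = 0.5 × 3.18 = 1.590 m
Required I = P_cr·L_e²/(π²E) = 6.942×10^5 × 1.590² / (π² × 1.02×10^10) = 1.743×10^-5 m⁴
I_req = 1.743×10^7 mm⁴
Rectangle, weak axis: I_min = h·b³/12 with h = 182 mm fixed  ⇒  b = (12I/h)^(1/3) = 105 mm

b ≈ 105 mm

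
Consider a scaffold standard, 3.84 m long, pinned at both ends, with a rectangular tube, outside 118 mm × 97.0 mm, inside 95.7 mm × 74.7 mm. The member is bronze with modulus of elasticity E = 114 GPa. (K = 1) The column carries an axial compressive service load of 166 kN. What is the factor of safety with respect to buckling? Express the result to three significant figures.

Weak-axis I_min = (h_o·b_o³ − h_i·b_i³)/12 with b_o = 97.0, b_i = 74.70 mm (shorter outer/inner sides).
I_min = (118×97.0³ − 95.70×74.70³)/12 = 5.650×10^6 mm⁴
I = 5.650×10^6 mm⁴ = 5.650×10^-6 m⁴
Effective length L_e = K·L = 1 × 3.84 = 3.840 m
P_cr = π²EI / L_e² = π² × 114×10⁹ × 5.650×10^-6 / 3.840² = 4.311×10^5 N
Factor of safety n = P_cr / P = 431.14 / 166 = 2.60

n ≈ 2.60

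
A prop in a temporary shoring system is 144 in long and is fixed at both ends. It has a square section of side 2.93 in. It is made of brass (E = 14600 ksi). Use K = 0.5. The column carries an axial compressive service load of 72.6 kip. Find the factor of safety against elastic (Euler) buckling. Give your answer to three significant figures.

n ≈ 2.35

I = a⁴/12 = 2.93⁴/12 = 6.142 in⁴
Effective length L_e = K·L = 0.5 × 144 = 72.00 in
P_cr = π²EI / L_e² = π² × 14600×10³ × 6.142 / 72.00² = 1.707×10^5 lb
Factor of safety n = P_cr / P = 170.72 / 72.6 = 2.35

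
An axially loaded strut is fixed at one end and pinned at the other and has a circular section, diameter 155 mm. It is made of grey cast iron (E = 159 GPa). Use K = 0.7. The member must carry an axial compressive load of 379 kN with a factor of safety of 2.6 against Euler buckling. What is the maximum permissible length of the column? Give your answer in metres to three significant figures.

L_max ≈ 9.60 m

I = πd⁴/64 = π×155⁴/64 = 2.833×10^7 mm⁴
I = 2.833×10^-5 m⁴
Required critical load P_cr = n·P = 2.6 × 379 = 985.4 kN = 9.854×10^5 N
From P_cr = π²EI/(K·L)²:  L = (1/K)·√(π²EI/P_cr) = (1/0.7)·√(π²×1.59×10^11×2.833×10^-5/9.854×10^5)
L = 9.60 m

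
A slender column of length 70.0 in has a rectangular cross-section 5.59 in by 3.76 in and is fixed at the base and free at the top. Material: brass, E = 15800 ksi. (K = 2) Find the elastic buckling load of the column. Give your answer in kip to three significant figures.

P_cr ≈ 197 kip

Buckling occurs about the weak axis: I_min = h·b³/12 with b = 3.76 in (the shorter side).
I_min = 5.59×3.76³/12 = 24.76 in⁴
Effective length L_e = K·L = 2 × 70.0 = 140.0 in
P_cr = π²EI / L_e² = π² × 15800×10³ × 24.76 / 140.0² = 1.970×10^5 lb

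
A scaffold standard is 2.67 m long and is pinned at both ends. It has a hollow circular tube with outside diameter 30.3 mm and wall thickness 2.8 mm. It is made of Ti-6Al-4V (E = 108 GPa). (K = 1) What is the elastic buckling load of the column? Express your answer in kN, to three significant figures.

Inner diameter d_i = 30.3 − 2×2.8 = 24.70 mm
I = π(d_o⁴ − d_i⁴)/64 = π(30.3⁴ − 24.70⁴)/64 = 2.310×10^4 mm⁴
I = 2.310×10^4 mm⁴ = 2.310×10^-8 m⁴
Effective length L_e = K·L = 1 × 2.67 = 2.670 m
P_cr = π²EI / L_e² = π² × 108×10⁹ × 2.310×10^-8 / 2.670² = 3.455×10^3 N

P_cr ≈ 3.45 kN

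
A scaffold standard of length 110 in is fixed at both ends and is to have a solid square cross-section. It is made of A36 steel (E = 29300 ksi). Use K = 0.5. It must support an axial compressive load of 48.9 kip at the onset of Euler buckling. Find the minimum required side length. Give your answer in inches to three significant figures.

a ≈ 1.57 in

L_e = K·L = 0.5 × 110 = 55.00 in
Required I = P_cr·L_e²/(π²E) = 4.890×10^4 × 55.00² / (π² × 2.93×10^7) = 0.5115 in⁴
Solid square: I = a⁴/12  ⇒  a = (12I)^(1/4) = (12×0.5115)^(1/4) = 1.57 in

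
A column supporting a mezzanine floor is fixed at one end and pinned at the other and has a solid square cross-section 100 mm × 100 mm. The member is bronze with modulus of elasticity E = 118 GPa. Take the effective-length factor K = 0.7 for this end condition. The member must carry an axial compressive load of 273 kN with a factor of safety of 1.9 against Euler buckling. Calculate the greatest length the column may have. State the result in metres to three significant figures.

I = a⁴/12 = 100⁴/12 = 8.333×10^6 mm⁴
I = 8.333×10^-6 m⁴
Required critical load P_cr = n·P = 1.9 × 273 = 518.7 kN = 5.187×10^5 N
From P_cr = π²EI/(K·L)²:  L = (1/K)·√(π²EI/P_cr) = (1/0.7)·√(π²×1.18×10^11×8.333×10^-6/5.187×10^5)
L = 6.18 m

L_max ≈ 6.18 m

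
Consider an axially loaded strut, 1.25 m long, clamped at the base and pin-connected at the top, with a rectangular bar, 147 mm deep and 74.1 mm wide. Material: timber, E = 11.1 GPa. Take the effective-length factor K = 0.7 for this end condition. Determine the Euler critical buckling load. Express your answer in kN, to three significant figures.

P_cr ≈ 713 kN

Buckling occurs about the weak axis: I_min = h·b³/12 with b = 74.1 mm (the shorter side).
I_min = 147×74.1³/12 = 4.984×10^6 mm⁴
I = 4.984×10^6 mm⁴ = 4.984×10^-6 m⁴
Effective length L_e = K·L = 0.7 × 1.25 = 0.8750 m
P_cr = π²EI / L_e² = π² × 11.1×10⁹ × 4.984×10^-6 / 0.8750² = 7.132×10^5 N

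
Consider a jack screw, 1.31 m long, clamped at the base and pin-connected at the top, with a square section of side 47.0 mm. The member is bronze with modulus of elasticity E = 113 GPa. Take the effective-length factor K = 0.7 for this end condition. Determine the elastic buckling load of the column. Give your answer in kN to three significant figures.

P_cr ≈ 539 kN

I = a⁴/12 = 47.0⁴/12 = 4.066×10^5 mm⁴
I = 4.066×10^5 mm⁴ = 4.066×10^-7 m⁴
Effective length L_e = K·L = 0.7 × 1.31 = 0.9170 m
P_cr = π²EI / L_e² = π² × 113×10⁹ × 4.066×10^-7 / 0.9170² = 5.393×10^5 N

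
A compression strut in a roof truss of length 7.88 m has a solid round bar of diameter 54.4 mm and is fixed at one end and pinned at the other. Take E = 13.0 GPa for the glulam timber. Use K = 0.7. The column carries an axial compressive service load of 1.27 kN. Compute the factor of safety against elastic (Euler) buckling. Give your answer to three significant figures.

n ≈ 1.43

I = πd⁴/64 = π×54.4⁴/64 = 4.299×10^5 mm⁴
I = 4.299×10^5 mm⁴ = 4.299×10^-7 m⁴
Effective length L_e = K·L = 0.7 × 7.88 = 5.516 m
P_cr = π²EI / L_e² = π² × 13.0×10⁹ × 4.299×10^-7 / 5.516² = 1.813×10^3 N
Factor of safety n = P_cr / P = 1.8128 / 1.27 = 1.43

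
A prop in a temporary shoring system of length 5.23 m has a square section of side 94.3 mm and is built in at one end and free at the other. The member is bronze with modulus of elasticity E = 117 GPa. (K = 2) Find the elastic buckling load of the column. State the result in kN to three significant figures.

P_cr ≈ 69.5 kN

I = a⁴/12 = 94.3⁴/12 = 6.590×10^6 mm⁴
I = 6.590×10^6 mm⁴ = 6.590×10^-6 m⁴
Effective length L_e = K·L = 2 × 5.23 = 10.46 m
P_cr = π²EI / L_e² = π² × 117×10⁹ × 6.590×10^-6 / 10.46² = 6.955×10^4 N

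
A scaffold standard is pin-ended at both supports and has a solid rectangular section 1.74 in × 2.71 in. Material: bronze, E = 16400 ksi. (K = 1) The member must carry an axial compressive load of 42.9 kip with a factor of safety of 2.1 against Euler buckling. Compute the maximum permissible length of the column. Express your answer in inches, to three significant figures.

L_max ≈ 46.2 in

Buckling occurs about the weak axis: I_min = h·b³/12 with b = 1.74 in (the shorter side).
I_min = 2.71×1.74³/12 = 1.190 in⁴
Required critical load P_cr = n·P = 2.1 × 42.9 = 90.09 kip = 9.009×10^4 lb
From P_cr = π²EI/(K·L)²:  L = (1/K)·√(π²EI/P_cr) = (1/1)·√(π²×1.64×10^7×1.190/9.009×10^4)
L = 46.2 in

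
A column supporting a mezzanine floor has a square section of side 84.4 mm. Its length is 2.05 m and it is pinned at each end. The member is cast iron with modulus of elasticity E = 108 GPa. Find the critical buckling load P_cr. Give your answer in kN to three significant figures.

I = a⁴/12 = 84.4⁴/12 = 4.229×10^6 mm⁴
I = 4.229×10^6 mm⁴ = 4.229×10^-6 m⁴
Effective length L_e = K·L = 1 × 2.05 = 2.050 m
P_cr = π²EI / L_e² = π² × 108×10⁹ × 4.229×10^-6 / 2.050² = 1.073×10^6 N

P_cr ≈ 1070 kN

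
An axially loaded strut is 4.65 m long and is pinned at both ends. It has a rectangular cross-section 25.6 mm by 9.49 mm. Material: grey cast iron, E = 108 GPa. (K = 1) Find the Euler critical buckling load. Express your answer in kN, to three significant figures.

Buckling occurs about the weak axis: I_min = h·b³/12 with b = 9.49 mm (the shorter side).
I_min = 25.6×9.49³/12 = 1.823×10^3 mm⁴
I = 1.823×10^3 mm⁴ = 1.823×10^-9 m⁴
Effective length L_e = K·L = 1 × 4.65 = 4.650 m
P_cr = π²EI / L_e² = π² × 108×10⁹ × 1.823×10^-9 / 4.650² = 89.88 N

P_cr ≈ 0.0899 kN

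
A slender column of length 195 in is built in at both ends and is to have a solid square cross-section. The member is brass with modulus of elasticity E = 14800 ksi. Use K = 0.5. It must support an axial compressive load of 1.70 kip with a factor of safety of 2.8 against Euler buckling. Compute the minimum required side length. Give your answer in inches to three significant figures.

Required P_cr = n·P = 2.8 × 1.70 = 4.760 kip
L_e = K·L = 0.5 × 195 = 97.50 in
Required I = P_cr·L_e²/(π²E) = 4.760×10^3 × 97.50² / (π² × 1.48×10^7) = 0.3098 in⁴
Solid square: I = a⁴/12  ⇒  a = (12I)^(1/4) = (12×0.3098)^(1/4) = 1.39 in

a ≈ 1.39 in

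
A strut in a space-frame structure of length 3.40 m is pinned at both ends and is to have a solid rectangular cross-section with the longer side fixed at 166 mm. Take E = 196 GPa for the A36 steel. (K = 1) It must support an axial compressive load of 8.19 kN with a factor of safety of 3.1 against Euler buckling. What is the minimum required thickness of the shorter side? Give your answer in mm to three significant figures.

Required P_cr = n·P = 3.1 × 8.19 = 25.39 kN
L_e = K·L = 1 × 3.40 = 3.400 m
Required I = P_cr·L_e²/(π²E) = 2.539×10^4 × 3.400² / (π² × 1.96×10^11) = 1.517×10^-7 m⁴
I_req = 1.517×10^5 mm⁴
Rectangle, weak axis: I_min = h·b³/12 with h = 166 mm fixed  ⇒  b = (12I/h)^(1/3) = 22.2 mm

b ≈ 22.2 mm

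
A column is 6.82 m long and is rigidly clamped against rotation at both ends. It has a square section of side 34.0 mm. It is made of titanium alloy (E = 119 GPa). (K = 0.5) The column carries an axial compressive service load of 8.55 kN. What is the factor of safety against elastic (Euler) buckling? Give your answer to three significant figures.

I = a⁴/12 = 34.0⁴/12 = 1.114×10^5 mm⁴
I = 1.114×10^5 mm⁴ = 1.114×10^-7 m⁴
Effective length L_e = K·L = 0.5 × 6.82 = 3.410 m
P_cr = π²EI / L_e² = π² × 119×10⁹ × 1.114×10^-7 / 3.410² = 1.125×10^4 N
Factor of safety n = P_cr / P = 11.248 / 8.55 = 1.32

n ≈ 1.32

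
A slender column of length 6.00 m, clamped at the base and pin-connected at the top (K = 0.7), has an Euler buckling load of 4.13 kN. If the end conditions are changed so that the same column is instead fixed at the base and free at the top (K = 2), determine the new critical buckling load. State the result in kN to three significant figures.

P_cr ∝ 1/K², so P_cr,new = P_cr,old × (K_old/K_new)² = 4.13 × (0.7/2)²
= 4.13 × 0.1225 = 0.506 kN

P_cr ≈ 0.506 kN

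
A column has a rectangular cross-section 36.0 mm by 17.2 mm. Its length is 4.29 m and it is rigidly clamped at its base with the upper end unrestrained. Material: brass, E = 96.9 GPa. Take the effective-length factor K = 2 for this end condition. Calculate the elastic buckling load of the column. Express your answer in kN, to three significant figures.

Buckling occurs about the weak axis: I_min = h·b³/12 with b = 17.2 mm (the shorter side).
I_min = 36.0×17.2³/12 = 1.527×10^4 mm⁴
I = 1.527×10^4 mm⁴ = 1.527×10^-8 m⁴
Effective length L_e = K·L = 2 × 4.29 = 8.580 m
P_cr = π²EI / L_e² = π² × 96.9×10⁹ × 1.527×10^-8 / 8.580² = 198.3 N

P_cr ≈ 0.198 kN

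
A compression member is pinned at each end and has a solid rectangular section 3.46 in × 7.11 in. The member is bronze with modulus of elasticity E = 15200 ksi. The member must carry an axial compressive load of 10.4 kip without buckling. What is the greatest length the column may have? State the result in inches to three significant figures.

L_max ≈ 595 in

Buckling occurs about the weak axis: I_min = h·b³/12 with b = 3.46 in (the shorter side).
I_min = 7.11×3.46³/12 = 24.54 in⁴
At the buckling limit P_cr = P = 1.040×10^4 lb
From P_cr = π²EI/(K·L)²:  L = (1/K)·√(π²EI/P_cr) = (1/1)·√(π²×1.52×10^7×24.54/1.040×10^4)
L = 595 in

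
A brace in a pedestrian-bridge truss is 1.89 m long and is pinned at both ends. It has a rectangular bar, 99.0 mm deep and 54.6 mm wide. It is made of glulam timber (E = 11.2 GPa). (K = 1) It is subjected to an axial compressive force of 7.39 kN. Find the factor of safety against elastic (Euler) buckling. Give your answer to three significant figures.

Buckling occurs about the weak axis: I_min = h·b³/12 with b = 54.6 mm (the shorter side).
I_min = 99.0×54.6³/12 = 1.343×10^6 mm⁴
I = 1.343×10^6 mm⁴ = 1.343×10^-6 m⁴
Effective length L_e = K·L = 1 × 1.89 = 1.890 m
P_cr = π²EI / L_e² = π² × 11.2×10⁹ × 1.343×10^-6 / 1.890² = 4.156×10^4 N
Factor of safety n = P_cr / P = 41.555 / 7.39 = 5.62

n ≈ 5.62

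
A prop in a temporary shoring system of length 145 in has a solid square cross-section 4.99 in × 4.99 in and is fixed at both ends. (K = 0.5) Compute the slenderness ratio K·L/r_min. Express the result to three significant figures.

λ ≈ 50.3

For a square r = a/√12 = 4.99/√12 = 1.440 in
L_e = K·L = 0.5 × 145 = 72.50 in
λ = L_e / r_min = 72.500 / 1.440 = 50.3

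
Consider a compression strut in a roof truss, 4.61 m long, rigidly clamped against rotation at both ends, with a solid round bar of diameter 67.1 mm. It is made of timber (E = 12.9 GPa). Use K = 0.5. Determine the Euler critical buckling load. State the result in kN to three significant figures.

I = πd⁴/64 = π×67.1⁴/64 = 9.951×10^5 mm⁴
I = 9.951×10^5 mm⁴ = 9.951×10^-7 m⁴
Effective length L_e = K·L = 0.5 × 4.61 = 2.305 m
P_cr = π²EI / L_e² = π² × 12.9×10⁹ × 9.951×10^-7 / 2.305² = 2.385×10^4 N

P_cr ≈ 23.8 kN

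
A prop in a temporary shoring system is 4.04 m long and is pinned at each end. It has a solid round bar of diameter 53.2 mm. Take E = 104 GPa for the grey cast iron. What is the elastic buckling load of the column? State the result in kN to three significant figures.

P_cr ≈ 24.7 kN

I = πd⁴/64 = π×53.2⁴/64 = 3.932×10^5 mm⁴
I = 3.932×10^5 mm⁴ = 3.932×10^-7 m⁴
Effective length L_e = K·L = 1 × 4.04 = 4.040 m
P_cr = π²EI / L_e² = π² × 104×10⁹ × 3.932×10^-7 / 4.040² = 2.473×10^4 N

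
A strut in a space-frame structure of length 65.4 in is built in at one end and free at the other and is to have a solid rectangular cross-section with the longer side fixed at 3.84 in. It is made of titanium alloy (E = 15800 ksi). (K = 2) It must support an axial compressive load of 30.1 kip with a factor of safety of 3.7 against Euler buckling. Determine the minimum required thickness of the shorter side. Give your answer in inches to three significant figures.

Required P_cr = n·P = 3.7 × 30.1 = 111.4 kip
L_e = K·L = 2 × 65.4 = 130.8 in
Required I = P_cr·L_e²/(π²E) = 1.114×10^5 × 130.8² / (π² × 1.58×10^7) = 12.22 in⁴
Rectangle, weak axis: I_min = h·b³/12 with h = 3.84 in fixed  ⇒  b = (12I/h)^(1/3) = 3.37 in

b ≈ 3.37 in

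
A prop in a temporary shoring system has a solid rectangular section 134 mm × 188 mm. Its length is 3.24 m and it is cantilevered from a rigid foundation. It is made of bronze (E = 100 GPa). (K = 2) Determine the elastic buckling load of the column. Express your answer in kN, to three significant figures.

Buckling occurs about the weak axis: I_min = h·b³/12 with b = 134 mm (the shorter side).
I_min = 188×134³/12 = 3.770×10^7 mm⁴
I = 3.770×10^7 mm⁴ = 3.770×10^-5 m⁴
Effective length L_e = K·L = 2 × 3.24 = 6.480 m
P_cr = π²EI / L_e² = π² × 100×10⁹ × 3.770×10^-5 / 6.480² = 8.860×10^5 N

P_cr ≈ 886 kN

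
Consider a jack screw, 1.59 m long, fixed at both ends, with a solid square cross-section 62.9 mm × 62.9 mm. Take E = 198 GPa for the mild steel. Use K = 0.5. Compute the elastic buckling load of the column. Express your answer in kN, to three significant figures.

P_cr ≈ 4030 kN

I = a⁴/12 = 62.9⁴/12 = 1.304×10^6 mm⁴
I = 1.304×10^6 mm⁴ = 1.304×10^-6 m⁴
Effective length L_e = K·L = 0.5 × 1.59 = 0.7950 m
P_cr = π²EI / L_e² = π² × 198×10⁹ × 1.304×10^-6 / 0.7950² = 4.033×10^6 N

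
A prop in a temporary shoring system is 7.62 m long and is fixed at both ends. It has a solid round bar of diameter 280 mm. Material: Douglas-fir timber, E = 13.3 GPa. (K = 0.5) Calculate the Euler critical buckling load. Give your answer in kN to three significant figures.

P_cr ≈ 2730 kN

I = πd⁴/64 = π×280⁴/64 = 3.017×10^8 mm⁴
I = 3.017×10^8 mm⁴ = 3.017×10^-4 m⁴
Effective length L_e = K·L = 0.5 × 7.62 = 3.810 m
P_cr = π²EI / L_e² = π² × 13.3×10⁹ × 3.017×10^-4 / 3.810² = 2.728×10^6 N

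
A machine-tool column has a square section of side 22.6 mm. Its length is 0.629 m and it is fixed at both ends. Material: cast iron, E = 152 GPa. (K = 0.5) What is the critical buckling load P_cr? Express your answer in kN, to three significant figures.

P_cr ≈ 330 kN

I = a⁴/12 = 22.6⁴/12 = 2.174×10^4 mm⁴
I = 2.174×10^4 mm⁴ = 2.174×10^-8 m⁴
Effective length L_e = K·L = 0.5 × 0.629 = 0.3145 m
P_cr = π²EI / L_e² = π² × 152×10⁹ × 2.174×10^-8 / 0.3145² = 3.297×10^5 N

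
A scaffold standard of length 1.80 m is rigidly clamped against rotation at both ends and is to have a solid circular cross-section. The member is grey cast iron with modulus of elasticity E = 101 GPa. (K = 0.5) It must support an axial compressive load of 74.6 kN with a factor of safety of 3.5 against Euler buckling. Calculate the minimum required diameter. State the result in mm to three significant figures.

Required P_cr = n·P = 3.5 × 74.6 = 261.1 kN
L_e = K·L = 0.5 × 1.80 = 0.9000 m
Required I = P_cr·L_e²/(π²E) = 2.611×10^5 × 0.9000² / (π² × 1.01×10^11) = 2.122×10^-7 m⁴
I_req = 2.122×10^5 mm⁴
Solid circle: I = πd⁴/64  ⇒  d = (64I/π)^(1/4) = (64×2.122×10^5/π)^(1/4) = 45.6 mm

d ≈ 45.6 mm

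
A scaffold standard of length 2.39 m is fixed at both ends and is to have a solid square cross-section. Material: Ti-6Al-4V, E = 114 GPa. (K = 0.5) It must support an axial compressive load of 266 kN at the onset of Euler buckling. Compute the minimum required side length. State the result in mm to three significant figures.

a ≈ 44.9 mm

L_e = K·L = 0.5 × 2.39 = 1.195 m
Required I = P_cr·L_e²/(π²E) = 2.660×10^5 × 1.195² / (π² × 1.14×10^11) = 3.376×10^-7 m⁴
I_req = 3.376×10^5 mm⁴
Solid square: I = a⁴/12  ⇒  a = (12I)^(1/4) = (12×3.376×10^5)^(1/4) = 44.9 mm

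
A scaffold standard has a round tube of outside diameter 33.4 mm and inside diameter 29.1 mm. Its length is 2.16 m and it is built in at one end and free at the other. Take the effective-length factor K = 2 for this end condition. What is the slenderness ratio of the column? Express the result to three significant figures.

λ ≈ 390

d_o = 33.4 mm, d_i = 29.1 mm
I = π(d_o⁴ − d_i⁴)/64 = π(33.4⁴ − 29.10⁴)/64 = 2.589×10^4 mm⁴
A = 211.1 mm²;  r_min = √(I/A) = √(2.589×10^4/211.1) = 11.07 mm
L_e = K·L = 2 × 2.16 m = 4.320 m = 4320.0 mm
λ = L_e / r_min = 4320.0 / 11.07 = 390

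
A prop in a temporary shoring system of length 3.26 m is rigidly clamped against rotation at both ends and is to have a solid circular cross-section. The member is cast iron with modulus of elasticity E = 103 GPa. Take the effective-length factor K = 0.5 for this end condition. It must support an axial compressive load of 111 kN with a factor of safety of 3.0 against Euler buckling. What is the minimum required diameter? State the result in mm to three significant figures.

Required P_cr = n·P = 3.0 × 111 = 333.0 kN
L_e = K·L = 0.5 × 3.26 = 1.630 m
Required I = P_cr·L_e²/(π²E) = 3.330×10^5 × 1.630² / (π² × 1.03×10^11) = 8.703×10^-7 m⁴
I_req = 8.703×10^5 mm⁴
Solid circle: I = πd⁴/64  ⇒  d = (64I/π)^(1/4) = (64×8.703×10^5/π)^(1/4) = 64.9 mm

d ≈ 64.9 mm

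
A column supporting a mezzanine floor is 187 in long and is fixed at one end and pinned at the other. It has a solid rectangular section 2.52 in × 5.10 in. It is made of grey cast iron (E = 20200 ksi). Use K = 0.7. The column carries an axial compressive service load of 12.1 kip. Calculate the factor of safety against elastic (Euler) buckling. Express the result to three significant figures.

n ≈ 6.54

Buckling occurs about the weak axis: I_min = h·b³/12 with b = 2.52 in (the shorter side).
I_min = 5.10×2.52³/12 = 6.801 in⁴
Effective length L_e = K·L = 0.7 × 187 = 130.9 in
P_cr = π²EI / L_e² = π² × 20200×10³ × 6.801 / 130.9² = 7.913×10^4 lb
Factor of safety n = P_cr / P = 79.134 / 12.1 = 6.54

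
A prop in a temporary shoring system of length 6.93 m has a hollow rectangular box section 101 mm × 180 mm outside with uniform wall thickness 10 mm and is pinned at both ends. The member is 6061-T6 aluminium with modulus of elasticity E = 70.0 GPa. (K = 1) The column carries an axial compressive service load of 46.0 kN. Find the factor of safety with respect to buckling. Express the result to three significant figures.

n ≈ 2.62

Inner dimensions: h_i = 180 − 2×10 = 160.0 mm, b_i = 101 − 2×10 = 81.00 mm
Weak-axis I_min = (h_o·b_o³ − h_i·b_i³)/12 with b_o = 101, b_i = 81.00 mm (shorter outer/inner sides).
I_min = (180×101³ − 160.0×81.00³)/12 = 8.369×10^6 mm⁴
I = 8.369×10^6 mm⁴ = 8.369×10^-6 m⁴
Effective length L_e = K·L = 1 × 6.93 = 6.930 m
P_cr = π²EI / L_e² = π² × 70.0×10⁹ × 8.369×10^-6 / 6.930² = 1.204×10^5 N
Factor of safety n = P_cr / P = 120.39 / 46.0 = 2.62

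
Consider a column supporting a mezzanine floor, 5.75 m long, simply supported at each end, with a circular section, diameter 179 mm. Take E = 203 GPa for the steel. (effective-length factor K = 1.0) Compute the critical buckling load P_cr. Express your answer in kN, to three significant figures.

P_cr ≈ 3050 kN

I = πd⁴/64 = π×179⁴/64 = 5.039×10^7 mm⁴
I = 5.039×10^7 mm⁴ = 5.039×10^-5 m⁴
Effective length L_e = K·L = 1 × 5.75 = 5.750 m
P_cr = π²EI / L_e² = π² × 203×10⁹ × 5.039×10^-5 / 5.750² = 3.054×10^6 N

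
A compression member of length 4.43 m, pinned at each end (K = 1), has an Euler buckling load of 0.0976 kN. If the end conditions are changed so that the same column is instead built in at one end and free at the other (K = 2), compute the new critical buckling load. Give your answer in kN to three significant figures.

P_cr ∝ 1/K², so P_cr,new = P_cr,old × (K_old/K_new)² = 0.0976 × (1/2)²
= 0.0976 × 0.2500 = 0.0244 kN

P_cr ≈ 0.0244 kN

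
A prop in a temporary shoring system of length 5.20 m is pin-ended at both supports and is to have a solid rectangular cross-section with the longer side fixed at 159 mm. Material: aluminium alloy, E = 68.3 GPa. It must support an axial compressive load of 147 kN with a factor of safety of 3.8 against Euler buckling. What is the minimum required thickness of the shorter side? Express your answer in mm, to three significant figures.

Required P_cr = n·P = 3.8 × 147 = 558.6 kN
L_e = K·L = 1 × 5.20 = 5.200 m
Required I = P_cr·L_e²/(π²E) = 5.586×10^5 × 5.200² / (π² × 6.83×10^10) = 2.241×10^-5 m⁴
I_req = 2.241×10^7 mm⁴
Rectangle, weak axis: I_min = h·b³/12 with h = 159 mm fixed  ⇒  b = (12I/h)^(1/3) = 119 mm

b ≈ 119 mm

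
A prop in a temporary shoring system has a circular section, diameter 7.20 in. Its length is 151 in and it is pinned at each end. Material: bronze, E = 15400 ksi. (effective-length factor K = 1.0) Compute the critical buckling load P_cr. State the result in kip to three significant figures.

I = πd⁴/64 = π×7.20⁴/64 = 131.9 in⁴
Effective length L_e = K·L = 1 × 151 = 151.0 in
P_cr = π²EI / L_e² = π² × 15400×10³ × 131.9 / 151.0² = 8.794×10^5 lb

P_cr ≈ 879 kip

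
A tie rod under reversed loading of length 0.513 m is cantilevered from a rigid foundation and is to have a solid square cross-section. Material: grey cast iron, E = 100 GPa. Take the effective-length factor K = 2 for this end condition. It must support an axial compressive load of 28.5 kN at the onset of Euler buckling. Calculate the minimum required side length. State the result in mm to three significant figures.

L_e = K·L = 2 × 0.513 = 1.026 m
Required I = P_cr·L_e²/(π²E) = 2.850×10^4 × 1.026² / (π² × 1.00×10^11) = 3.040×10^-8 m⁴
I_req = 3.040×10^4 mm⁴
Solid square: I = a⁴/12  ⇒  a = (12I)^(1/4) = (12×3.040×10^4)^(1/4) = 24.6 mm

a ≈ 24.6 mm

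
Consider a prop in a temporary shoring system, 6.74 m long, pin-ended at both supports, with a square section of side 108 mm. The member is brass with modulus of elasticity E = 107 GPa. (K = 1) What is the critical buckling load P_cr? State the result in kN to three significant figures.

P_cr ≈ 264 kN

I = a⁴/12 = 108⁴/12 = 1.134×10^7 mm⁴
I = 1.134×10^7 mm⁴ = 1.134×10^-5 m⁴
Effective length L_e = K·L = 1 × 6.74 = 6.740 m
P_cr = π²EI / L_e² = π² × 107×10⁹ × 1.134×10^-5 / 6.740² = 2.636×10^5 N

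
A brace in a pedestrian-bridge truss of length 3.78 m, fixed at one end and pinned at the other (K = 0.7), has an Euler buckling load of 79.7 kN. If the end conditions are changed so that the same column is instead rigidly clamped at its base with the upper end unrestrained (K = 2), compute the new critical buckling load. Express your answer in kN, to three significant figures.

P_cr ∝ 1/K², so P_cr,new = P_cr,old × (K_old/K_new)² = 79.7 × (0.7/2)²
= 79.7 × 0.1225 = 9.76 kN

P_cr ≈ 9.76 kN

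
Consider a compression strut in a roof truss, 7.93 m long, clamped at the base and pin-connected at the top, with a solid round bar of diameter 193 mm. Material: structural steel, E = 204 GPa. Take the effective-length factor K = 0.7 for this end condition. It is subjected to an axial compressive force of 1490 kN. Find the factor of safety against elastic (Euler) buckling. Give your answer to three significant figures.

I = πd⁴/64 = π×193⁴/64 = 6.811×10^7 mm⁴
I = 6.811×10^7 mm⁴ = 6.811×10^-5 m⁴
Effective length L_e = K·L = 0.7 × 7.93 = 5.551 m
P_cr = π²EI / L_e² = π² × 204×10⁹ × 6.811×10^-5 / 5.551² = 4.450×10^6 N
Factor of safety n = P_cr / P = 4450.3 / 1490 = 2.99

n ≈ 2.99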